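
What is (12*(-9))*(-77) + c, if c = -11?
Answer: 8305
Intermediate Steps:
(12*(-9))*(-77) + c = (12*(-9))*(-77) - 11 = -108*(-77) - 11 = 8316 - 11 = 8305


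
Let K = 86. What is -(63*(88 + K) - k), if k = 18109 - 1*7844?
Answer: -697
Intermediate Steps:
k = 10265 (k = 18109 - 7844 = 10265)
-(63*(88 + K) - k) = -(63*(88 + 86) - 1*10265) = -(63*174 - 10265) = -(10962 - 10265) = -1*697 = -697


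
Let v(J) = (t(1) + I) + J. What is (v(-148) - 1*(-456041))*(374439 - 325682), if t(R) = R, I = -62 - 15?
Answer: 22224269469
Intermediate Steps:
I = -77
v(J) = -76 + J (v(J) = (1 - 77) + J = -76 + J)
(v(-148) - 1*(-456041))*(374439 - 325682) = ((-76 - 148) - 1*(-456041))*(374439 - 325682) = (-224 + 456041)*48757 = 455817*48757 = 22224269469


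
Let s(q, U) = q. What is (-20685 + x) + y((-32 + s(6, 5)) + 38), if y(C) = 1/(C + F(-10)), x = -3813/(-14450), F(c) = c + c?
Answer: -1195584973/57800 ≈ -20685.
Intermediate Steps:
F(c) = 2*c
x = 3813/14450 (x = -3813*(-1/14450) = 3813/14450 ≈ 0.26388)
y(C) = 1/(-20 + C) (y(C) = 1/(C + 2*(-10)) = 1/(C - 20) = 1/(-20 + C))
(-20685 + x) + y((-32 + s(6, 5)) + 38) = (-20685 + 3813/14450) + 1/(-20 + ((-32 + 6) + 38)) = -298894437/14450 + 1/(-20 + (-26 + 38)) = -298894437/14450 + 1/(-20 + 12) = -298894437/14450 + 1/(-8) = -298894437/14450 - ⅛ = -1195584973/57800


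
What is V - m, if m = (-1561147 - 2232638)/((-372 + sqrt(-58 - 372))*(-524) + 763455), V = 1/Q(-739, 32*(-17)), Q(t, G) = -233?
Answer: 846245862527246/214037537871977 + 1987943340*I*sqrt(430)/918616042369 ≈ 3.9537 + 0.044875*I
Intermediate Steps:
V = -1/233 (V = 1/(-233) = -1/233 ≈ -0.0042918)
m = -3793785/(958383 - 524*I*sqrt(430)) (m = -3793785/((-372 + sqrt(-430))*(-524) + 763455) = -3793785/((-372 + I*sqrt(430))*(-524) + 763455) = -3793785/((194928 - 524*I*sqrt(430)) + 763455) = -3793785/(958383 - 524*I*sqrt(430)) ≈ -3.958 - 0.044875*I)
V - m = -1/233 - (-3635899049655/918616042369 - 1987943340*I*sqrt(430)/918616042369) = -1/233 + (3635899049655/918616042369 + 1987943340*I*sqrt(430)/918616042369) = 846245862527246/214037537871977 + 1987943340*I*sqrt(430)/918616042369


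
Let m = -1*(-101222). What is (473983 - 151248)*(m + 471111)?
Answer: 184711890755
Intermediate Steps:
m = 101222
(473983 - 151248)*(m + 471111) = (473983 - 151248)*(101222 + 471111) = 322735*572333 = 184711890755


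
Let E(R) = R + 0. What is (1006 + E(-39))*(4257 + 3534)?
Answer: 7533897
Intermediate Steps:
E(R) = R
(1006 + E(-39))*(4257 + 3534) = (1006 - 39)*(4257 + 3534) = 967*7791 = 7533897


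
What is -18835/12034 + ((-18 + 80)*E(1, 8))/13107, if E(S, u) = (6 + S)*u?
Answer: -205088297/157729638 ≈ -1.3003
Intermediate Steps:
E(S, u) = u*(6 + S)
-18835/12034 + ((-18 + 80)*E(1, 8))/13107 = -18835/12034 + ((-18 + 80)*(8*(6 + 1)))/13107 = -18835*1/12034 + (62*(8*7))*(1/13107) = -18835/12034 + (62*56)*(1/13107) = -18835/12034 + 3472*(1/13107) = -18835/12034 + 3472/13107 = -205088297/157729638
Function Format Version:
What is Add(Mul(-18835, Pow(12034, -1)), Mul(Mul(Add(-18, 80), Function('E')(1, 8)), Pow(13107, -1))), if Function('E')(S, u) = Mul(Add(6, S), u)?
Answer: Rational(-205088297, 157729638) ≈ -1.3003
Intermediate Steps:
Function('E')(S, u) = Mul(u, Add(6, S))
Add(Mul(-18835, Pow(12034, -1)), Mul(Mul(Add(-18, 80), Function('E')(1, 8)), Pow(13107, -1))) = Add(Mul(-18835, Pow(12034, -1)), Mul(Mul(Add(-18, 80), Mul(8, Add(6, 1))), Pow(13107, -1))) = Add(Mul(-18835, Rational(1, 12034)), Mul(Mul(62, Mul(8, 7)), Rational(1, 13107))) = Add(Rational(-18835, 12034), Mul(Mul(62, 56), Rational(1, 13107))) = Add(Rational(-18835, 12034), Mul(3472, Rational(1, 13107))) = Add(Rational(-18835, 12034), Rational(3472, 13107)) = Rational(-205088297, 157729638)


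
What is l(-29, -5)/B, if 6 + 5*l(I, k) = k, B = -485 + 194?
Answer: 11/1455 ≈ 0.0075601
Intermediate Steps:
B = -291
l(I, k) = -6/5 + k/5
l(-29, -5)/B = (-6/5 + (⅕)*(-5))/(-291) = (-6/5 - 1)*(-1/291) = -11/5*(-1/291) = 11/1455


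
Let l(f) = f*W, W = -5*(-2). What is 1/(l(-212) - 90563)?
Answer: -1/92683 ≈ -1.0789e-5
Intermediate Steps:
W = 10
l(f) = 10*f (l(f) = f*10 = 10*f)
1/(l(-212) - 90563) = 1/(10*(-212) - 90563) = 1/(-2120 - 90563) = 1/(-92683) = -1/92683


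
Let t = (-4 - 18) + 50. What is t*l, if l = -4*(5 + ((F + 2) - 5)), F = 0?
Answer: -224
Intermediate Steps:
l = -8 (l = -4*(5 + ((0 + 2) - 5)) = -4*(5 + (2 - 5)) = -4*(5 - 3) = -4*2 = -8)
t = 28 (t = -22 + 50 = 28)
t*l = 28*(-8) = -224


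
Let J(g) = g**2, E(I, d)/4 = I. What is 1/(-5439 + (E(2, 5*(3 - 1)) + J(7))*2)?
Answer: -1/5325 ≈ -0.00018779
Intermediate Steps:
E(I, d) = 4*I
1/(-5439 + (E(2, 5*(3 - 1)) + J(7))*2) = 1/(-5439 + (4*2 + 7**2)*2) = 1/(-5439 + (8 + 49)*2) = 1/(-5439 + 57*2) = 1/(-5439 + 114) = 1/(-5325) = -1/5325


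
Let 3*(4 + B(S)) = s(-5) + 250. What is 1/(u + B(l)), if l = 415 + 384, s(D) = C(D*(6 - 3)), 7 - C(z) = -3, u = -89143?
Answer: -3/267181 ≈ -1.1228e-5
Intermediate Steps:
C(z) = 10 (C(z) = 7 - 1*(-3) = 7 + 3 = 10)
s(D) = 10
l = 799
B(S) = 248/3 (B(S) = -4 + (10 + 250)/3 = -4 + (1/3)*260 = -4 + 260/3 = 248/3)
1/(u + B(l)) = 1/(-89143 + 248/3) = 1/(-267181/3) = -3/267181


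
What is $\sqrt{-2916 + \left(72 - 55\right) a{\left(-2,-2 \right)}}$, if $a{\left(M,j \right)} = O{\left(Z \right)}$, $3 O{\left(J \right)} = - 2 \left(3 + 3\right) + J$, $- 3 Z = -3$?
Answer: $\frac{i \sqrt{26805}}{3} \approx 54.574 i$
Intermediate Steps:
$Z = 1$ ($Z = \left(- \frac{1}{3}\right) \left(-3\right) = 1$)
$O{\left(J \right)} = -4 + \frac{J}{3}$ ($O{\left(J \right)} = \frac{- 2 \left(3 + 3\right) + J}{3} = \frac{\left(-2\right) 6 + J}{3} = \frac{-12 + J}{3} = -4 + \frac{J}{3}$)
$a{\left(M,j \right)} = - \frac{11}{3}$ ($a{\left(M,j \right)} = -4 + \frac{1}{3} \cdot 1 = -4 + \frac{1}{3} = - \frac{11}{3}$)
$\sqrt{-2916 + \left(72 - 55\right) a{\left(-2,-2 \right)}} = \sqrt{-2916 + \left(72 - 55\right) \left(- \frac{11}{3}\right)} = \sqrt{-2916 + 17 \left(- \frac{11}{3}\right)} = \sqrt{-2916 - \frac{187}{3}} = \sqrt{- \frac{8935}{3}} = \frac{i \sqrt{26805}}{3}$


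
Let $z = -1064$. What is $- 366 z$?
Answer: $389424$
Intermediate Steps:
$- 366 z = \left(-366\right) \left(-1064\right) = 389424$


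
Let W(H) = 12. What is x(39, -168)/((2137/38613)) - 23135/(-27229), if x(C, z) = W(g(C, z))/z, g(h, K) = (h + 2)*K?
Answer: -359240447/814637222 ≈ -0.44098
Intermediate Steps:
g(h, K) = K*(2 + h) (g(h, K) = (2 + h)*K = K*(2 + h))
x(C, z) = 12/z
x(39, -168)/((2137/38613)) - 23135/(-27229) = (12/(-168))/((2137/38613)) - 23135/(-27229) = (12*(-1/168))/((2137*(1/38613))) - 23135*(-1/27229) = -1/(14*2137/38613) + 23135/27229 = -1/14*38613/2137 + 23135/27229 = -38613/29918 + 23135/27229 = -359240447/814637222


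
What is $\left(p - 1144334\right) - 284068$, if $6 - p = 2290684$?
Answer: $-3719080$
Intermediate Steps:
$p = -2290678$ ($p = 6 - 2290684 = -2290678$)
$\left(p - 1144334\right) - 284068 = \left(-2290678 - 1144334\right) - 284068 = -3435012 - 284068 = -3719080$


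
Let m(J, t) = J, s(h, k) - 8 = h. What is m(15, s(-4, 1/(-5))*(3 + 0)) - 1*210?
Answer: -195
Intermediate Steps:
s(h, k) = 8 + h
m(15, s(-4, 1/(-5))*(3 + 0)) - 1*210 = 15 - 1*210 = 15 - 210 = -195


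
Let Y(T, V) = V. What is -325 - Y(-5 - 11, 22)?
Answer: -347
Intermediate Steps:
-325 - Y(-5 - 11, 22) = -325 - 1*22 = -325 - 22 = -347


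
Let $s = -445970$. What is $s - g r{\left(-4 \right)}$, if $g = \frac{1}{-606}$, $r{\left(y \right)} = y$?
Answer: $- \frac{135128912}{303} \approx -4.4597 \cdot 10^{5}$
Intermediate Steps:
$g = - \frac{1}{606} \approx -0.0016502$
$s - g r{\left(-4 \right)} = -445970 - \left(- \frac{1}{606}\right) \left(-4\right) = -445970 - \frac{2}{303} = - \frac{135128912}{303}$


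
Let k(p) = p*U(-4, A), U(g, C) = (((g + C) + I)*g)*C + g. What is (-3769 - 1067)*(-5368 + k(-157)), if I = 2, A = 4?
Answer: -1373424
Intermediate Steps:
U(g, C) = g + C*g*(2 + C + g) (U(g, C) = (((g + C) + 2)*g)*C + g = (((C + g) + 2)*g)*C + g = ((2 + C + g)*g)*C + g = (g*(2 + C + g))*C + g = C*g*(2 + C + g) + g = g + C*g*(2 + C + g))
k(p) = -36*p (k(p) = p*(-4*(1 + 4² + 2*4 + 4*(-4))) = p*(-4*(1 + 16 + 8 - 16)) = p*(-4*9) = p*(-36) = -36*p)
(-3769 - 1067)*(-5368 + k(-157)) = (-3769 - 1067)*(-5368 - 36*(-157)) = -4836*(-5368 + 5652) = -4836*284 = -1373424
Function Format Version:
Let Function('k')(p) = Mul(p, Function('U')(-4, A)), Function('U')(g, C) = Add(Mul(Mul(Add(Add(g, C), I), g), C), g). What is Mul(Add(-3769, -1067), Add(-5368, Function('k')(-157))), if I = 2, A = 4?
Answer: -1373424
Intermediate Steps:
Function('U')(g, C) = Add(g, Mul(C, g, Add(2, C, g))) (Function('U')(g, C) = Add(Mul(Mul(Add(Add(g, C), 2), g), C), g) = Add(Mul(Mul(Add(Add(C, g), 2), g), C), g) = Add(Mul(Mul(Add(2, C, g), g), C), g) = Add(Mul(Mul(g, Add(2, C, g)), C), g) = Add(Mul(C, g, Add(2, C, g)), g) = Add(g, Mul(C, g, Add(2, C, g))))
Function('k')(p) = Mul(-36, p) (Function('k')(p) = Mul(p, Mul(-4, Add(1, Pow(4, 2), Mul(2, 4), Mul(4, -4)))) = Mul(p, Mul(-4, Add(1, 16, 8, -16))) = Mul(p, Mul(-4, 9)) = Mul(p, -36) = Mul(-36, p))
Mul(Add(-3769, -1067), Add(-5368, Function('k')(-157))) = Mul(Add(-3769, -1067), Add(-5368, Mul(-36, -157))) = Mul(-4836, Add(-5368, 5652)) = Mul(-4836, 284) = -1373424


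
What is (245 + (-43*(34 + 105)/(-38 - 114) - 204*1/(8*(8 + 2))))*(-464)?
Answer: -12420526/95 ≈ -1.3074e+5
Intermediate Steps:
(245 + (-43*(34 + 105)/(-38 - 114) - 204*1/(8*(8 + 2))))*(-464) = (245 + (-43/((-152/139)) - 204/(8*10)))*(-464) = (245 + (-43/((-152*1/139)) - 204/80))*(-464) = (245 + (-43/(-152/139) - 204*1/80))*(-464) = (245 + (-43*(-139/152) - 51/20))*(-464) = (245 + (5977/152 - 51/20))*(-464) = (245 + 27947/760)*(-464) = (214147/760)*(-464) = -12420526/95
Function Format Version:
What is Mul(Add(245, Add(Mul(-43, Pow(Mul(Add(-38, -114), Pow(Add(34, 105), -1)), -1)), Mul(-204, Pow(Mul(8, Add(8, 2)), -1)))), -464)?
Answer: Rational(-12420526, 95) ≈ -1.3074e+5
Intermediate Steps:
Mul(Add(245, Add(Mul(-43, Pow(Mul(Add(-38, -114), Pow(Add(34, 105), -1)), -1)), Mul(-204, Pow(Mul(8, Add(8, 2)), -1)))), -464) = Mul(Add(245, Add(Mul(-43, Pow(Mul(-152, Pow(139, -1)), -1)), Mul(-204, Pow(Mul(8, 10), -1)))), -464) = Mul(Add(245, Add(Mul(-43, Pow(Mul(-152, Rational(1, 139)), -1)), Mul(-204, Pow(80, -1)))), -464) = Mul(Add(245, Add(Mul(-43, Pow(Rational(-152, 139), -1)), Mul(-204, Rational(1, 80)))), -464) = Mul(Add(245, Add(Mul(-43, Rational(-139, 152)), Rational(-51, 20))), -464) = Mul(Add(245, Add(Rational(5977, 152), Rational(-51, 20))), -464) = Mul(Add(245, Rational(27947, 760)), -464) = Mul(Rational(214147, 760), -464) = Rational(-12420526, 95)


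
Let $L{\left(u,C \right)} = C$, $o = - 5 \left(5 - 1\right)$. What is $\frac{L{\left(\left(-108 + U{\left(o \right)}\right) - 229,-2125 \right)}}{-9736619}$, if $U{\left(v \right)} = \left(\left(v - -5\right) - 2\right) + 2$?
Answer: $\frac{2125}{9736619} \approx 0.00021825$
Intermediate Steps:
$o = -20$ ($o = \left(-5\right) 4 = -20$)
$U{\left(v \right)} = 5 + v$ ($U{\left(v \right)} = \left(\left(v + 5\right) - 2\right) + 2 = \left(\left(5 + v\right) - 2\right) + 2 = \left(3 + v\right) + 2 = 5 + v$)
$\frac{L{\left(\left(-108 + U{\left(o \right)}\right) - 229,-2125 \right)}}{-9736619} = - \frac{2125}{-9736619} = \left(-2125\right) \left(- \frac{1}{9736619}\right) = \frac{2125}{9736619}$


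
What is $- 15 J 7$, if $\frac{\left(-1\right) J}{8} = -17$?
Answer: $-14280$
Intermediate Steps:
$J = 136$ ($J = \left(-8\right) \left(-17\right) = 136$)
$- 15 J 7 = \left(-15\right) 136 \cdot 7 = \left(-2040\right) 7 = -14280$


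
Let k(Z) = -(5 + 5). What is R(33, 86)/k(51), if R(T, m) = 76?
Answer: -38/5 ≈ -7.6000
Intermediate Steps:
k(Z) = -10 (k(Z) = -1*10 = -10)
R(33, 86)/k(51) = 76/(-10) = 76*(-1/10) = -38/5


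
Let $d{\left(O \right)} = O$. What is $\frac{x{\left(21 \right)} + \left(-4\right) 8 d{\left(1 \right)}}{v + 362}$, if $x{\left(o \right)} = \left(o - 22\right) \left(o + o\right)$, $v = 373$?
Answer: $- \frac{74}{735} \approx -0.10068$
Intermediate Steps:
$x{\left(o \right)} = 2 o \left(-22 + o\right)$ ($x{\left(o \right)} = \left(-22 + o\right) 2 o = 2 o \left(-22 + o\right)$)
$\frac{x{\left(21 \right)} + \left(-4\right) 8 d{\left(1 \right)}}{v + 362} = \frac{2 \cdot 21 \left(-22 + 21\right) + \left(-4\right) 8 \cdot 1}{373 + 362} = \frac{2 \cdot 21 \left(-1\right) - 32}{735} = \left(-42 - 32\right) \frac{1}{735} = \left(-74\right) \frac{1}{735} = - \frac{74}{735}$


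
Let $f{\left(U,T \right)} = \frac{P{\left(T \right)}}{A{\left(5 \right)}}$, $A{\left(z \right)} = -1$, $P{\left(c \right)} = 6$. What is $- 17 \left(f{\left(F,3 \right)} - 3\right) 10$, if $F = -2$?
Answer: $1530$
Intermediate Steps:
$f{\left(U,T \right)} = -6$ ($f{\left(U,T \right)} = \frac{6}{-1} = 6 \left(-1\right) = -6$)
$- 17 \left(f{\left(F,3 \right)} - 3\right) 10 = - 17 \left(-6 - 3\right) 10 = \left(-17\right) \left(-9\right) 10 = 153 \cdot 10 = 1530$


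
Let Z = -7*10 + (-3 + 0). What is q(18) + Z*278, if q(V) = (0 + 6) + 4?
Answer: -20284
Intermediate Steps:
Z = -73 (Z = -70 - 3 = -73)
q(V) = 10 (q(V) = 6 + 4 = 10)
q(18) + Z*278 = 10 - 73*278 = 10 - 20294 = -20284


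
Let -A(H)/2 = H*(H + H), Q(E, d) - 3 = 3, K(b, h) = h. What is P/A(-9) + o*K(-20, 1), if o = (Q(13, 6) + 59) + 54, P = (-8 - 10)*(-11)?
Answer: 2131/18 ≈ 118.39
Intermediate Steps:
Q(E, d) = 6 (Q(E, d) = 3 + 3 = 6)
P = 198 (P = -18*(-11) = 198)
o = 119 (o = (6 + 59) + 54 = 65 + 54 = 119)
A(H) = -4*H**2 (A(H) = -2*H*(H + H) = -2*H*2*H = -4*H**2)
P/A(-9) + o*K(-20, 1) = 198/((-4*(-9)**2)) + 119*1 = 198/((-4*81)) + 119 = 198/(-324) + 119 = 198*(-1/324) + 119 = -11/18 + 119 = 2131/18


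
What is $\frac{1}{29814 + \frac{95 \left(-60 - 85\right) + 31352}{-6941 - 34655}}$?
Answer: $\frac{41596}{1240125567} \approx 3.3542 \cdot 10^{-5}$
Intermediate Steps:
$\frac{1}{29814 + \frac{95 \left(-60 - 85\right) + 31352}{-6941 - 34655}} = \frac{1}{29814 + \frac{95 \left(-145\right) + 31352}{-41596}} = \frac{1}{29814 + \left(-13775 + 31352\right) \left(- \frac{1}{41596}\right)} = \frac{1}{29814 + 17577 \left(- \frac{1}{41596}\right)} = \frac{1}{29814 - \frac{17577}{41596}} = \frac{1}{\frac{1240125567}{41596}} = \frac{41596}{1240125567}$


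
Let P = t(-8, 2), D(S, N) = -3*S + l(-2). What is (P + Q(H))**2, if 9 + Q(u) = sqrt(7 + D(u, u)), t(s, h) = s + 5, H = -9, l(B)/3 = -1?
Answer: (12 - sqrt(31))**2 ≈ 41.374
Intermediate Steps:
l(B) = -3 (l(B) = 3*(-1) = -3)
t(s, h) = 5 + s
D(S, N) = -3 - 3*S (D(S, N) = -3*S - 3 = -3 - 3*S)
Q(u) = -9 + sqrt(4 - 3*u) (Q(u) = -9 + sqrt(7 + (-3 - 3*u)) = -9 + sqrt(4 - 3*u))
P = -3 (P = 5 - 8 = -3)
(P + Q(H))**2 = (-3 + (-9 + sqrt(4 - 3*(-9))))**2 = (-3 + (-9 + sqrt(4 + 27)))**2 = (-3 + (-9 + sqrt(31)))**2 = (-12 + sqrt(31))**2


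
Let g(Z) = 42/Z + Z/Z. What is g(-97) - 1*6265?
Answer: -607650/97 ≈ -6264.4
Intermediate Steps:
g(Z) = 1 + 42/Z (g(Z) = 42/Z + 1 = 1 + 42/Z)
g(-97) - 1*6265 = (42 - 97)/(-97) - 1*6265 = -1/97*(-55) - 6265 = 55/97 - 6265 = -607650/97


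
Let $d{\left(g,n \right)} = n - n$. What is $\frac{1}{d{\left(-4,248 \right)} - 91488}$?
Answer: $- \frac{1}{91488} \approx -1.093 \cdot 10^{-5}$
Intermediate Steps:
$d{\left(g,n \right)} = 0$
$\frac{1}{d{\left(-4,248 \right)} - 91488} = \frac{1}{0 - 91488} = \frac{1}{-91488} = - \frac{1}{91488}$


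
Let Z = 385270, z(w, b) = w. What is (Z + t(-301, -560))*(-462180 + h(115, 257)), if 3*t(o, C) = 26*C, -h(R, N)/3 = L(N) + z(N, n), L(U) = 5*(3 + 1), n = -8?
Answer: -176137101250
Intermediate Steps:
L(U) = 20 (L(U) = 5*4 = 20)
h(R, N) = -60 - 3*N (h(R, N) = -3*(20 + N) = -60 - 3*N)
t(o, C) = 26*C/3 (t(o, C) = (26*C)/3 = 26*C/3)
(Z + t(-301, -560))*(-462180 + h(115, 257)) = (385270 + (26/3)*(-560))*(-462180 + (-60 - 3*257)) = (385270 - 14560/3)*(-462180 + (-60 - 771)) = 1141250*(-462180 - 831)/3 = (1141250/3)*(-463011) = -176137101250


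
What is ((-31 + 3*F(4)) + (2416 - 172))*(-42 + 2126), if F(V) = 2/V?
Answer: 4615018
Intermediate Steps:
((-31 + 3*F(4)) + (2416 - 172))*(-42 + 2126) = ((-31 + 3*(2/4)) + (2416 - 172))*(-42 + 2126) = ((-31 + 3*(2*(¼))) + 2244)*2084 = ((-31 + 3*(½)) + 2244)*2084 = ((-31 + 3/2) + 2244)*2084 = (-59/2 + 2244)*2084 = (4429/2)*2084 = 4615018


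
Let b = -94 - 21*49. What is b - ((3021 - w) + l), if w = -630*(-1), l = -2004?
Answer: -1510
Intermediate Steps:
b = -1123 (b = -94 - 1029 = -1123)
w = 630 (w = -210*(-3) = 630)
b - ((3021 - w) + l) = -1123 - ((3021 - 1*630) - 2004) = -1123 - ((3021 - 630) - 2004) = -1123 - (2391 - 2004) = -1123 - 1*387 = -1123 - 387 = -1510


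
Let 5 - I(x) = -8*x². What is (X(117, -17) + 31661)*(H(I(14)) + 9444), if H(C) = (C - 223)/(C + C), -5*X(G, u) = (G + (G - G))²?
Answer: 2148427877592/7865 ≈ 2.7316e+8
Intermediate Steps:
I(x) = 5 + 8*x² (I(x) = 5 - (-8)*x² = 5 + 8*x²)
X(G, u) = -G²/5 (X(G, u) = -(G + (G - G))²/5 = -(G + 0)²/5 = -G²/5)
H(C) = (-223 + C)/(2*C) (H(C) = (-223 + C)/((2*C)) = (-223 + C)*(1/(2*C)) = (-223 + C)/(2*C))
(X(117, -17) + 31661)*(H(I(14)) + 9444) = (-⅕*117² + 31661)*((-223 + (5 + 8*14²))/(2*(5 + 8*14²)) + 9444) = (-⅕*13689 + 31661)*((-223 + (5 + 8*196))/(2*(5 + 8*196)) + 9444) = (-13689/5 + 31661)*((-223 + (5 + 1568))/(2*(5 + 1568)) + 9444) = 144616*((½)*(-223 + 1573)/1573 + 9444)/5 = 144616*((½)*(1/1573)*1350 + 9444)/5 = 144616*(675/1573 + 9444)/5 = (144616/5)*(14856087/1573) = 2148427877592/7865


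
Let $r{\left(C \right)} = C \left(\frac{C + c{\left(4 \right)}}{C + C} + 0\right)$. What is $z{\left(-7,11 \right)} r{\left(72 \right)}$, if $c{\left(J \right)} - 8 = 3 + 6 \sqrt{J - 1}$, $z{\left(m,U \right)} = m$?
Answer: $- \frac{581}{2} - 21 \sqrt{3} \approx -326.87$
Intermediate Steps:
$c{\left(J \right)} = 11 + 6 \sqrt{-1 + J}$ ($c{\left(J \right)} = 8 + \left(3 + 6 \sqrt{J - 1}\right) = 8 + \left(3 + 6 \sqrt{-1 + J}\right) = 11 + 6 \sqrt{-1 + J}$)
$r{\left(C \right)} = \frac{11}{2} + \frac{C}{2} + 3 \sqrt{3}$ ($r{\left(C \right)} = C \left(\frac{C + \left(11 + 6 \sqrt{-1 + 4}\right)}{C + C} + 0\right) = C \left(\frac{C + \left(11 + 6 \sqrt{3}\right)}{2 C} + 0\right) = C \left(\left(11 + C + 6 \sqrt{3}\right) \frac{1}{2 C} + 0\right) = C \left(\frac{11 + C + 6 \sqrt{3}}{2 C} + 0\right) = C \frac{11 + C + 6 \sqrt{3}}{2 C} = \frac{11}{2} + \frac{C}{2} + 3 \sqrt{3}$)
$z{\left(-7,11 \right)} r{\left(72 \right)} = - 7 \left(\frac{11}{2} + \frac{1}{2} \cdot 72 + 3 \sqrt{3}\right) = - 7 \left(\frac{11}{2} + 36 + 3 \sqrt{3}\right) = - 7 \left(\frac{83}{2} + 3 \sqrt{3}\right) = - \frac{581}{2} - 21 \sqrt{3}$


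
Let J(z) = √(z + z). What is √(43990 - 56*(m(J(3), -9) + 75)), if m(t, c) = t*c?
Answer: √(39790 + 504*√6) ≈ 202.55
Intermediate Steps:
J(z) = √2*√z (J(z) = √(2*z) = √2*√z)
m(t, c) = c*t
√(43990 - 56*(m(J(3), -9) + 75)) = √(43990 - 56*(-9*√2*√3 + 75)) = √(43990 - 56*(-9*√6 + 75)) = √(43990 - 56*(75 - 9*√6)) = √(43990 + (-4200 + 504*√6)) = √(39790 + 504*√6)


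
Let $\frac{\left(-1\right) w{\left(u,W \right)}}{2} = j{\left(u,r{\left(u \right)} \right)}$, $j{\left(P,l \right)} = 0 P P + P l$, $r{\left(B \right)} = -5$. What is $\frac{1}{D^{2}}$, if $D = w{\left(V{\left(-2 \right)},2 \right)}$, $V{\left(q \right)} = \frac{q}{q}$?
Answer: $\frac{1}{100} \approx 0.01$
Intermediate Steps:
$j{\left(P,l \right)} = P l$ ($j{\left(P,l \right)} = 0 P + P l = 0 + P l = P l$)
$V{\left(q \right)} = 1$
$w{\left(u,W \right)} = 10 u$ ($w{\left(u,W \right)} = - 2 u \left(-5\right) = - 2 \left(- 5 u\right) = 10 u$)
$D = 10$ ($D = 10 \cdot 1 = 10$)
$\frac{1}{D^{2}} = \frac{1}{10^{2}} = \frac{1}{100}$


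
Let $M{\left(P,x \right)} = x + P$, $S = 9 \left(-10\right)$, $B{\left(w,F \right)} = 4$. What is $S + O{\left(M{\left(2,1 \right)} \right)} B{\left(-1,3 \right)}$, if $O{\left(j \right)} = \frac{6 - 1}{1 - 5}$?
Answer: $-95$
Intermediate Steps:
$S = -90$
$M{\left(P,x \right)} = P + x$
$O{\left(j \right)} = - \frac{5}{4}$ ($O{\left(j \right)} = \frac{5}{-4} = 5 \left(- \frac{1}{4}\right) = - \frac{5}{4}$)
$S + O{\left(M{\left(2,1 \right)} \right)} B{\left(-1,3 \right)} = -90 - 5 = -95$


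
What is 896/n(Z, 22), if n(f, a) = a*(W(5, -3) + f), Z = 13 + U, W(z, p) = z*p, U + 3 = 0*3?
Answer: -448/55 ≈ -8.1454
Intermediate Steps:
U = -3 (U = -3 + 0*3 = -3 + 0 = -3)
W(z, p) = p*z
Z = 10 (Z = 13 - 3 = 10)
n(f, a) = a*(-15 + f) (n(f, a) = a*(-3*5 + f) = a*(-15 + f))
896/n(Z, 22) = 896/((22*(-15 + 10))) = 896/((22*(-5))) = 896/(-110) = 896*(-1/110) = -448/55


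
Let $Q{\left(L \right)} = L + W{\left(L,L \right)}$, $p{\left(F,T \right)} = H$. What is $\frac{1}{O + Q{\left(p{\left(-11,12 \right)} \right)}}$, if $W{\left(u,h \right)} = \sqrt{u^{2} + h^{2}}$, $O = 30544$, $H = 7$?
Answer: $\frac{30551}{933363503} - \frac{7 \sqrt{2}}{933363503} \approx 3.2722 \cdot 10^{-5}$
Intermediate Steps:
$p{\left(F,T \right)} = 7$
$W{\left(u,h \right)} = \sqrt{h^{2} + u^{2}}$
$Q{\left(L \right)} = L + \sqrt{2} \sqrt{L^{2}}$ ($Q{\left(L \right)} = L + \sqrt{L^{2} + L^{2}} = L + \sqrt{2 L^{2}} = L + \sqrt{2} \sqrt{L^{2}}$)
$\frac{1}{O + Q{\left(p{\left(-11,12 \right)} \right)}} = \frac{1}{30544 + \left(7 + \sqrt{2} \sqrt{7^{2}}\right)} = \frac{1}{30544 + \left(7 + \sqrt{2} \sqrt{49}\right)} = \frac{1}{30544 + \left(7 + \sqrt{2} \cdot 7\right)} = \frac{1}{30544 + \left(7 + 7 \sqrt{2}\right)} = \frac{1}{30551 + 7 \sqrt{2}}$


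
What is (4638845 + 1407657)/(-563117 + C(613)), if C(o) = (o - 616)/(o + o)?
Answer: -7413011452/690381445 ≈ -10.738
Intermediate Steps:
C(o) = (-616 + o)/(2*o) (C(o) = (-616 + o)/((2*o)) = (-616 + o)*(1/(2*o)) = (-616 + o)/(2*o))
(4638845 + 1407657)/(-563117 + C(613)) = (4638845 + 1407657)/(-563117 + (1/2)*(-616 + 613)/613) = 6046502/(-563117 + (1/2)*(1/613)*(-3)) = 6046502/(-563117 - 3/1226) = 6046502/(-690381445/1226) = 6046502*(-1226/690381445) = -7413011452/690381445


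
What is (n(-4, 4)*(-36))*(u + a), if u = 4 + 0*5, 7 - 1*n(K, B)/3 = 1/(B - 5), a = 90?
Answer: -81216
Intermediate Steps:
n(K, B) = 21 - 3/(-5 + B) (n(K, B) = 21 - 3/(B - 5) = 21 - 3/(-5 + B))
u = 4 (u = 4 + 0 = 4)
(n(-4, 4)*(-36))*(u + a) = ((3*(-36 + 7*4)/(-5 + 4))*(-36))*(4 + 90) = ((3*(-36 + 28)/(-1))*(-36))*94 = ((3*(-1)*(-8))*(-36))*94 = (24*(-36))*94 = -864*94 = -81216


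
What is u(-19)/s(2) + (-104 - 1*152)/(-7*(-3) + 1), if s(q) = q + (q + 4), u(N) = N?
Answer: -1233/88 ≈ -14.011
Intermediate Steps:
s(q) = 4 + 2*q (s(q) = q + (4 + q) = 4 + 2*q)
u(-19)/s(2) + (-104 - 1*152)/(-7*(-3) + 1) = -19/(4 + 2*2) + (-104 - 1*152)/(-7*(-3) + 1) = -19/(4 + 4) + (-104 - 152)/(21 + 1) = -19/8 - 256/22 = -19*⅛ - 256*1/22 = -19/8 - 128/11 = -1233/88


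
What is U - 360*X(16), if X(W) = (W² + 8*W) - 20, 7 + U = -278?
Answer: -131325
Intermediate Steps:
U = -285 (U = -7 - 278 = -285)
X(W) = -20 + W² + 8*W
U - 360*X(16) = -285 - 360*(-20 + 16² + 8*16) = -285 - 360*(-20 + 256 + 128) = -285 - 360*364 = -285 - 131040 = -131325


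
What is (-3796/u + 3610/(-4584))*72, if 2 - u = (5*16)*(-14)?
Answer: -10725642/35717 ≈ -300.29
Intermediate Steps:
u = 1122 (u = 2 - 5*16*(-14) = 2 - 80*(-14) = 2 - 1*(-1120) = 2 + 1120 = 1122)
(-3796/u + 3610/(-4584))*72 = (-3796/1122 + 3610/(-4584))*72 = (-3796*1/1122 + 3610*(-1/4584))*72 = (-1898/561 - 1805/2292)*72 = -595869/142868*72 = -10725642/35717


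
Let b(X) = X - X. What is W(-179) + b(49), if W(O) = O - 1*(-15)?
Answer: -164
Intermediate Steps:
W(O) = 15 + O (W(O) = O + 15 = 15 + O)
b(X) = 0
W(-179) + b(49) = (15 - 179) + 0 = -164 + 0 = -164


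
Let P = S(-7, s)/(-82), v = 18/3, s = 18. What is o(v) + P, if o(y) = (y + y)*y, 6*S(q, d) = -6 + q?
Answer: 35437/492 ≈ 72.026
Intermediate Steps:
v = 6 (v = 18*(⅓) = 6)
S(q, d) = -1 + q/6 (S(q, d) = (-6 + q)/6 = -1 + q/6)
o(y) = 2*y² (o(y) = (2*y)*y = 2*y²)
P = 13/492 (P = (-1 + (⅙)*(-7))/(-82) = (-1 - 7/6)*(-1/82) = -13/6*(-1/82) = 13/492 ≈ 0.026423)
o(v) + P = 2*6² + 13/492 = 2*36 + 13/492 = 72 + 13/492 = 35437/492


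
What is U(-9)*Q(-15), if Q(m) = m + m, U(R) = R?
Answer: 270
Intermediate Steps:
Q(m) = 2*m
U(-9)*Q(-15) = -18*(-15) = -9*(-30) = 270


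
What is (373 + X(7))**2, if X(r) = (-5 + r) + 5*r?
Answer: 168100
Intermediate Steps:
X(r) = -5 + 6*r
(373 + X(7))**2 = (373 + (-5 + 6*7))**2 = (373 + (-5 + 42))**2 = (373 + 37)**2 = 410**2 = 168100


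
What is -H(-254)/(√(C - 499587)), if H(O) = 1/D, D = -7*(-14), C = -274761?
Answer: I*√193587/37943052 ≈ 1.1596e-5*I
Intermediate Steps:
D = 98
H(O) = 1/98
-H(-254)/(√(C - 499587)) = -1/(98*(√(-274761 - 499587))) = -1/(98*(√(-774348))) = -1/(98*(2*I*√193587)) = -(-I*√193587/387174)/98 = -(-1)*I*√193587/37943052 = I*√193587/37943052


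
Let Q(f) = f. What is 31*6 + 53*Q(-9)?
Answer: -291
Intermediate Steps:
31*6 + 53*Q(-9) = 31*6 + 53*(-9) = 186 - 477 = -291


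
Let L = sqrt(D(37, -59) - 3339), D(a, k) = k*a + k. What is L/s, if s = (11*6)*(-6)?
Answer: -I*sqrt(5581)/396 ≈ -0.18865*I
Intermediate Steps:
D(a, k) = k + a*k (D(a, k) = a*k + k = k + a*k)
s = -396 (s = 66*(-6) = -396)
L = I*sqrt(5581) (L = sqrt(-59*(1 + 37) - 3339) = sqrt(-59*38 - 3339) = sqrt(-2242 - 3339) = sqrt(-5581) = I*sqrt(5581) ≈ 74.706*I)
L/s = (I*sqrt(5581))/(-396) = (I*sqrt(5581))*(-1/396) = -I*sqrt(5581)/396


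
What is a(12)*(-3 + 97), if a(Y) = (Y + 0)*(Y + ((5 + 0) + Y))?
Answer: 32712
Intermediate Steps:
a(Y) = Y*(5 + 2*Y) (a(Y) = Y*(Y + (5 + Y)) = Y*(5 + 2*Y))
a(12)*(-3 + 97) = (12*(5 + 2*12))*(-3 + 97) = (12*(5 + 24))*94 = (12*29)*94 = 348*94 = 32712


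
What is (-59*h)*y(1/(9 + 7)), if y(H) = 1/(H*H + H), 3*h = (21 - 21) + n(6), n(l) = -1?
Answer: 15104/51 ≈ 296.16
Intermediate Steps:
h = -1/3 (h = ((21 - 21) - 1)/3 = (0 - 1)/3 = (1/3)*(-1) = -1/3 ≈ -0.33333)
y(H) = 1/(H + H**2) (y(H) = 1/(H**2 + H) = 1/(H + H**2))
(-59*h)*y(1/(9 + 7)) = (-59*(-1/3))*(1/((1/(9 + 7))*(1 + 1/(9 + 7)))) = 59*(1/((1/16)*(1 + 1/16)))/3 = 59*(16/(17/16))/3 = 59*(16*(16/17))/3 = (59/3)*(256/17) = 15104/51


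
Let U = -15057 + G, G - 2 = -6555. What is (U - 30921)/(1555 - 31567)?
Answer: 52531/30012 ≈ 1.7503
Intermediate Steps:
G = -6553 (G = 2 - 6555 = -6553)
U = -21610 (U = -15057 - 6553 = -21610)
(U - 30921)/(1555 - 31567) = (-21610 - 30921)/(1555 - 31567) = -52531/(-30012) = -52531*(-1/30012) = 52531/30012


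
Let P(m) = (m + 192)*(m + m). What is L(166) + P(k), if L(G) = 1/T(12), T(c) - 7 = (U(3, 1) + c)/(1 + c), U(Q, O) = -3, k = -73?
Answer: -1737387/100 ≈ -17374.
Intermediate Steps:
P(m) = 2*m*(192 + m) (P(m) = (192 + m)*(2*m) = 2*m*(192 + m))
T(c) = 7 + (-3 + c)/(1 + c)
L(G) = 13/100 (L(G) = 1/(4*(1 + 2*12)/(1 + 12)) = 1/(4*(1 + 24)/13) = 1/(4*(1/13)*25) = 1/(100/13) = 13/100)
L(166) + P(k) = 13/100 + 2*(-73)*(192 - 73) = 13/100 + 2*(-73)*119 = 13/100 - 17374 = -1737387/100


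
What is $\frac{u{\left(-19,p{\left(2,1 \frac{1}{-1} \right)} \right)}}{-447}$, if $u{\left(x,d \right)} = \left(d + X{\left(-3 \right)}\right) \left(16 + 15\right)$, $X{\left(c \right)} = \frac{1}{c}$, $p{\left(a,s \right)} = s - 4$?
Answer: $\frac{496}{1341} \approx 0.36987$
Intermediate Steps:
$p{\left(a,s \right)} = -4 + s$
$u{\left(x,d \right)} = - \frac{31}{3} + 31 d$ ($u{\left(x,d \right)} = \left(d + \frac{1}{-3}\right) \left(16 + 15\right) = \left(d - \frac{1}{3}\right) 31 = \left(- \frac{1}{3} + d\right) 31 = - \frac{31}{3} + 31 d$)
$\frac{u{\left(-19,p{\left(2,1 \frac{1}{-1} \right)} \right)}}{-447} = \frac{- \frac{31}{3} + 31 \left(-4 + 1 \frac{1}{-1}\right)}{-447} = \left(- \frac{31}{3} + 31 \left(-4 + 1 \left(-1\right)\right)\right) \left(- \frac{1}{447}\right) = \left(- \frac{31}{3} + 31 \left(-4 - 1\right)\right) \left(- \frac{1}{447}\right) = \left(- \frac{31}{3} + 31 \left(-5\right)\right) \left(- \frac{1}{447}\right) = \left(- \frac{31}{3} - 155\right) \left(- \frac{1}{447}\right) = \left(- \frac{496}{3}\right) \left(- \frac{1}{447}\right) = \frac{496}{1341}$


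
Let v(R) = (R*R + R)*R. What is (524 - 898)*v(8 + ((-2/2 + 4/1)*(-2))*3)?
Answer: 336600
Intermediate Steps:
v(R) = R*(R + R**2) (v(R) = (R**2 + R)*R = (R + R**2)*R = R*(R + R**2))
(524 - 898)*v(8 + ((-2/2 + 4/1)*(-2))*3) = (524 - 898)*((8 + ((-2/2 + 4/1)*(-2))*3)**2*(1 + (8 + ((-2/2 + 4/1)*(-2))*3))) = -374*(8 + ((-2*1/2 + 4*1)*(-2))*3)**2*(1 + (8 + ((-2*1/2 + 4*1)*(-2))*3)) = -374*(8 + ((-1 + 4)*(-2))*3)**2*(1 + (8 + ((-1 + 4)*(-2))*3)) = -374*(8 + (3*(-2))*3)**2*(1 + (8 + (3*(-2))*3)) = -374*(8 - 6*3)**2*(1 + (8 - 6*3)) = -374*(8 - 18)**2*(1 + (8 - 18)) = -374*(-10)**2*(1 - 10) = -37400*(-9) = -374*(-900) = 336600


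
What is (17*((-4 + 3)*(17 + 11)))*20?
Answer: -9520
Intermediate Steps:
(17*((-4 + 3)*(17 + 11)))*20 = (17*(-1*28))*20 = (17*(-28))*20 = -476*20 = -9520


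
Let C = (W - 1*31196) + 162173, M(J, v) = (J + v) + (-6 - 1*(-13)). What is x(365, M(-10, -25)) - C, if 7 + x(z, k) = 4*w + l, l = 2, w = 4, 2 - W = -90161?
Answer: -221129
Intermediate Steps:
W = 90163 (W = 2 - 1*(-90161) = 2 + 90161 = 90163)
M(J, v) = 7 + J + v (M(J, v) = (J + v) + (-6 + 13) = (J + v) + 7 = 7 + J + v)
x(z, k) = 11 (x(z, k) = -7 + (4*4 + 2) = -7 + (16 + 2) = -7 + 18 = 11)
C = 221140 (C = (90163 - 1*31196) + 162173 = (90163 - 31196) + 162173 = 58967 + 162173 = 221140)
x(365, M(-10, -25)) - C = 11 - 1*221140 = 11 - 221140 = -221129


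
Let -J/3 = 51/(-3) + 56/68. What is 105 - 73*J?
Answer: -58440/17 ≈ -3437.6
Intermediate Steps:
J = 825/17 (J = -3*(51/(-3) + 56/68) = -3*(51*(-1/3) + 56*(1/68)) = -3*(-17 + 14/17) = -3*(-275/17) = 825/17 ≈ 48.529)
105 - 73*J = 105 - 73*825/17 = 105 - 60225/17 = -58440/17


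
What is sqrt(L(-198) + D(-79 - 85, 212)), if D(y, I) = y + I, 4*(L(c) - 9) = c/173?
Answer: sqrt(6789558)/346 ≈ 7.5309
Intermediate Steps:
L(c) = 9 + c/692 (L(c) = 9 + (c/173)/4 = 9 + c/692)
D(y, I) = I + y
sqrt(L(-198) + D(-79 - 85, 212)) = sqrt((9 + (1/692)*(-198)) + (212 + (-79 - 85))) = sqrt((9 - 99/346) + (212 - 164)) = sqrt(3015/346 + 48) = sqrt(19623/346) = sqrt(6789558)/346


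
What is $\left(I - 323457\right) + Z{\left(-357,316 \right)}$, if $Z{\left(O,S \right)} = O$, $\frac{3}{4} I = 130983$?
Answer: $-149170$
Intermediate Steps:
$I = 174644$ ($I = \frac{4}{3} \cdot 130983 = 174644$)
$\left(I - 323457\right) + Z{\left(-357,316 \right)} = \left(174644 - 323457\right) - 357 = -148813 - 357 = -149170$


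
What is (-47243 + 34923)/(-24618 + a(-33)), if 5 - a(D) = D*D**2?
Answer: -3080/2831 ≈ -1.0880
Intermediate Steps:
a(D) = 5 - D**3 (a(D) = 5 - D*D**2 = 5 - D**3)
(-47243 + 34923)/(-24618 + a(-33)) = (-47243 + 34923)/(-24618 + (5 - 1*(-33)**3)) = -12320/(-24618 + (5 - 1*(-35937))) = -12320/(-24618 + (5 + 35937)) = -12320/(-24618 + 35942) = -12320/11324 = -12320*1/11324 = -3080/2831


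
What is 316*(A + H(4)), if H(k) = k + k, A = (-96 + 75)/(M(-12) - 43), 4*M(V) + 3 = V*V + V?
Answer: 135248/43 ≈ 3145.3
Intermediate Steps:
M(V) = -¾ + V/4 + V²/4 (M(V) = -¾ + (V*V + V)/4 = -¾ + (V² + V)/4 = -¾ + (V + V²)/4 = -¾ + (V/4 + V²/4) = -¾ + V/4 + V²/4)
A = 84/43 (A = (-96 + 75)/((-¾ + (¼)*(-12) + (¼)*(-12)²) - 43) = -21/((-¾ - 3 + (¼)*144) - 43) = -21/((-¾ - 3 + 36) - 43) = -21/(129/4 - 43) = -21/(-43/4) = -21*(-4/43) = 84/43 ≈ 1.9535)
H(k) = 2*k
316*(A + H(4)) = 316*(84/43 + 2*4) = 316*(84/43 + 8) = 316*(428/43) = 135248/43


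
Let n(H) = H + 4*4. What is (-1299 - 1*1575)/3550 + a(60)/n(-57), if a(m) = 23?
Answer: -99742/72775 ≈ -1.3706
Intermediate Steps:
n(H) = 16 + H (n(H) = H + 16 = 16 + H)
(-1299 - 1*1575)/3550 + a(60)/n(-57) = (-1299 - 1*1575)/3550 + 23/(16 - 57) = (-1299 - 1575)*(1/3550) + 23/(-41) = -2874*1/3550 + 23*(-1/41) = -1437/1775 - 23/41 = -99742/72775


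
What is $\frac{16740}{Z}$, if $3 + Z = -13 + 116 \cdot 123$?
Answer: $\frac{4185}{3563} \approx 1.1746$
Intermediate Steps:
$Z = 14252$ ($Z = -3 + \left(-13 + 116 \cdot 123\right) = -3 + \left(-13 + 14268\right) = -3 + 14255 = 14252$)
$\frac{16740}{Z} = \frac{16740}{14252} = 16740 \cdot \frac{1}{14252} = \frac{4185}{3563}$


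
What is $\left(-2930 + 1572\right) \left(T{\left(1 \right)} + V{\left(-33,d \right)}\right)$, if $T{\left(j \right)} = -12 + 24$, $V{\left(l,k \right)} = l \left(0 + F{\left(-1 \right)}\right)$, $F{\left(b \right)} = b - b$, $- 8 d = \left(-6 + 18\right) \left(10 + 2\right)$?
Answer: $-16296$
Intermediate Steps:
$d = -18$ ($d = - \frac{\left(-6 + 18\right) \left(10 + 2\right)}{8} = - \frac{12 \cdot 12}{8} = \left(- \frac{1}{8}\right) 144 = -18$)
$F{\left(b \right)} = 0$
$V{\left(l,k \right)} = 0$ ($V{\left(l,k \right)} = l \left(0 + 0\right) = l 0 = 0$)
$T{\left(j \right)} = 12$
$\left(-2930 + 1572\right) \left(T{\left(1 \right)} + V{\left(-33,d \right)}\right) = \left(-2930 + 1572\right) \left(12 + 0\right) = \left(-1358\right) 12 = -16296$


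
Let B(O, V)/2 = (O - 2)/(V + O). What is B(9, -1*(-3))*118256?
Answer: 413896/3 ≈ 1.3797e+5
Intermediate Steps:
B(O, V) = 2*(-2 + O)/(O + V) (B(O, V) = 2*((O - 2)/(V + O)) = 2*((-2 + O)/(O + V)) = 2*(-2 + O)/(O + V))
B(9, -1*(-3))*118256 = (2*(-2 + 9)/(9 - 1*(-3)))*118256 = (2*7/(9 + 3))*118256 = (2*7/12)*118256 = (2*(1/12)*7)*118256 = (7/6)*118256 = 413896/3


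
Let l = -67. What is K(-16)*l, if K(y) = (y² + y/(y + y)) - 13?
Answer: -32629/2 ≈ -16315.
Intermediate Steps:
K(y) = -25/2 + y² (K(y) = (y² + y/((2*y))) - 13 = (y² + (1/(2*y))*y) - 13 = (y² + ½) - 13 = (½ + y²) - 13 = -25/2 + y²)
K(-16)*l = (-25/2 + (-16)²)*(-67) = (-25/2 + 256)*(-67) = (487/2)*(-67) = -32629/2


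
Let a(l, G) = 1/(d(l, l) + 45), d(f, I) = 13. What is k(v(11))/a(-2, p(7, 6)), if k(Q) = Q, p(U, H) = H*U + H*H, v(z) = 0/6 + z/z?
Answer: 58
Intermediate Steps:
v(z) = 1 (v(z) = 0*(1/6) + 1 = 0 + 1 = 1)
p(U, H) = H**2 + H*U (p(U, H) = H*U + H**2 = H**2 + H*U)
a(l, G) = 1/58 (a(l, G) = 1/(13 + 45) = 1/58)
k(v(11))/a(-2, p(7, 6)) = 1/(1/58) = 1*58 = 58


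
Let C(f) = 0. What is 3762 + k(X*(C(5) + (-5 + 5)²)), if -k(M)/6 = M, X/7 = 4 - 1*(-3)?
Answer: 3762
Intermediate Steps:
X = 49 (X = 7*(4 - 1*(-3)) = 7*(4 + 3) = 7*7 = 49)
k(M) = -6*M
3762 + k(X*(C(5) + (-5 + 5)²)) = 3762 - 294*(0 + (-5 + 5)²) = 3762 - 294*(0 + 0²) = 3762 - 294*(0 + 0) = 3762 - 294*0 = 3762 - 6*0 = 3762 + 0 = 3762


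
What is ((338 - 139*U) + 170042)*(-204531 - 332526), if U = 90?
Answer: -84785188590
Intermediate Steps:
((338 - 139*U) + 170042)*(-204531 - 332526) = ((338 - 139*90) + 170042)*(-204531 - 332526) = ((338 - 12510) + 170042)*(-537057) = (-12172 + 170042)*(-537057) = 157870*(-537057) = -84785188590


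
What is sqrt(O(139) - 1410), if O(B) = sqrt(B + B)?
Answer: sqrt(-1410 + sqrt(278)) ≈ 37.327*I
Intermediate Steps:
O(B) = sqrt(2)*sqrt(B) (O(B) = sqrt(2*B) = sqrt(2)*sqrt(B))
sqrt(O(139) - 1410) = sqrt(sqrt(2)*sqrt(139) - 1410) = sqrt(sqrt(278) - 1410) = sqrt(-1410 + sqrt(278))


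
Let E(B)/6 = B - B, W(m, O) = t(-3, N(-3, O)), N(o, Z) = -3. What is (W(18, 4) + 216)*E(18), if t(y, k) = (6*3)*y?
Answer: 0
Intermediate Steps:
t(y, k) = 18*y
W(m, O) = -54 (W(m, O) = 18*(-3) = -54)
E(B) = 0 (E(B) = 6*(B - B) = 6*0 = 0)
(W(18, 4) + 216)*E(18) = (-54 + 216)*0 = 162*0 = 0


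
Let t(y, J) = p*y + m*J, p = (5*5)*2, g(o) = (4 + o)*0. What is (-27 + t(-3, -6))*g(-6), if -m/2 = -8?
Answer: 0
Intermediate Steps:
g(o) = 0
p = 50 (p = 25*2 = 50)
m = 16 (m = -2*(-8) = 16)
t(y, J) = 16*J + 50*y (t(y, J) = 50*y + 16*J = 16*J + 50*y)
(-27 + t(-3, -6))*g(-6) = (-27 + (16*(-6) + 50*(-3)))*0 = (-27 + (-96 - 150))*0 = (-27 - 246)*0 = -273*0 = 0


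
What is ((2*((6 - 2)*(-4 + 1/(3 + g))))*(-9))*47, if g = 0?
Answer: 12408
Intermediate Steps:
((2*((6 - 2)*(-4 + 1/(3 + g))))*(-9))*47 = ((2*((6 - 2)*(-4 + 1/(3 + 0))))*(-9))*47 = ((2*(4*(-4 + 1/3)))*(-9))*47 = ((2*(4*(-11/3)))*(-9))*47 = ((2*(-44/3))*(-9))*47 = -88/3*(-9)*47 = 264*47 = 12408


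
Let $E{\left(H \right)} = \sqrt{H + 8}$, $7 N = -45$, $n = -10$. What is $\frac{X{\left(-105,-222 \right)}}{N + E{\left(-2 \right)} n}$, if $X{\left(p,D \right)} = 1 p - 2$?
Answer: $- \frac{2247}{1825} + \frac{10486 \sqrt{6}}{5475} \approx 3.4602$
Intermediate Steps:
$N = - \frac{45}{7}$ ($N = \frac{1}{7} \left(-45\right) = - \frac{45}{7} \approx -6.4286$)
$E{\left(H \right)} = \sqrt{8 + H}$
$X{\left(p,D \right)} = -2 + p$ ($X{\left(p,D \right)} = p - 2 = -2 + p$)
$\frac{X{\left(-105,-222 \right)}}{N + E{\left(-2 \right)} n} = \frac{-2 - 105}{- \frac{45}{7} + \sqrt{8 - 2} \left(-10\right)} = - \frac{107}{- \frac{45}{7} + \sqrt{6} \left(-10\right)} = - \frac{107}{- \frac{45}{7} - 10 \sqrt{6}}$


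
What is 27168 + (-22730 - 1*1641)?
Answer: 2797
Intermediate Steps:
27168 + (-22730 - 1*1641) = 27168 + (-22730 - 1641) = 27168 - 24371 = 2797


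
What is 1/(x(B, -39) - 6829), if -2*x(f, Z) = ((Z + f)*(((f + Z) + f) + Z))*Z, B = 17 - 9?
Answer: 1/30650 ≈ 3.2626e-5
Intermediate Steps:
B = 8
x(f, Z) = -Z*(Z + f)*(2*Z + 2*f)/2 (x(f, Z) = -(Z + f)*(((f + Z) + f) + Z)*Z/2 = -(Z + f)*(((Z + f) + f) + Z)*Z/2 = -(Z + f)*((Z + 2*f) + Z)*Z/2 = -(Z + f)*(2*Z + 2*f)*Z/2 = -Z*(Z + f)*(2*Z + 2*f)/2)
1/(x(B, -39) - 6829) = 1/(-1*(-39)*((-39)² + 8² + 2*(-39)*8) - 6829) = 1/(-1*(-39)*(1521 + 64 - 624) - 6829) = 1/(-1*(-39)*961 - 6829) = 1/(37479 - 6829) = 1/30650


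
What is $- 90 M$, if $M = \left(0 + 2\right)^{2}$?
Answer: $-360$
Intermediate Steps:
$M = 4$ ($M = 2^{2} = 4$)
$- 90 M = \left(-90\right) 4 = -360$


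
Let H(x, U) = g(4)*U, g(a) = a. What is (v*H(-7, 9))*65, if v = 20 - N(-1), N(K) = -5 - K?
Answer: 56160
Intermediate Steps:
H(x, U) = 4*U
v = 24 (v = 20 - (-5 - 1*(-1)) = 20 - (-5 + 1) = 20 - 1*(-4) = 20 + 4 = 24)
(v*H(-7, 9))*65 = (24*(4*9))*65 = (24*36)*65 = 864*65 = 56160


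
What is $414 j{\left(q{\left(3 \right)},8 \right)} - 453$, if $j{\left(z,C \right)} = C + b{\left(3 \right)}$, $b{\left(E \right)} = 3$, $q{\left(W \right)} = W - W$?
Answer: $4101$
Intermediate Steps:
$q{\left(W \right)} = 0$
$j{\left(z,C \right)} = 3 + C$ ($j{\left(z,C \right)} = C + 3 = 3 + C$)
$414 j{\left(q{\left(3 \right)},8 \right)} - 453 = 414 \left(3 + 8\right) - 453 = 414 \cdot 11 - 453 = 4554 - 453 = 4101$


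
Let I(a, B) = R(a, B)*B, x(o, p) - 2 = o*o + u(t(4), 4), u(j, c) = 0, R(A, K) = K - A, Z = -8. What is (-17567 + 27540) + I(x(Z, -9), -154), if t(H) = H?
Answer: 43853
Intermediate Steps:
x(o, p) = 2 + o**2 (x(o, p) = 2 + (o*o + 0) = 2 + (o**2 + 0) = 2 + o**2)
I(a, B) = B*(B - a) (I(a, B) = (B - a)*B = B*(B - a))
(-17567 + 27540) + I(x(Z, -9), -154) = (-17567 + 27540) - 154*(-154 - (2 + (-8)**2)) = 9973 - 154*(-154 - (2 + 64)) = 9973 - 154*(-154 - 1*66) = 9973 - 154*(-154 - 66) = 9973 - 154*(-220) = 9973 + 33880 = 43853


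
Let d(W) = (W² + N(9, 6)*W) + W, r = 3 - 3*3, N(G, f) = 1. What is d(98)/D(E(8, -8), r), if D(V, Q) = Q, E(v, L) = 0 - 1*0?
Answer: -4900/3 ≈ -1633.3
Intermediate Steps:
E(v, L) = 0 (E(v, L) = 0 + 0 = 0)
r = -6 (r = 3 - 9 = -6)
d(W) = W² + 2*W (d(W) = (W² + 1*W) + W = (W² + W) + W = (W + W²) + W = W² + 2*W)
d(98)/D(E(8, -8), r) = (98*(2 + 98))/(-6) = (98*100)*(-⅙) = 9800*(-⅙) = -4900/3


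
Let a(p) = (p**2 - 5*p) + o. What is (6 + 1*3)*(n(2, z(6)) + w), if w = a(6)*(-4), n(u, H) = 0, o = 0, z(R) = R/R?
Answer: -216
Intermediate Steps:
z(R) = 1
a(p) = p**2 - 5*p (a(p) = (p**2 - 5*p) + 0 = p**2 - 5*p)
w = -24 (w = (6*(-5 + 6))*(-4) = (6*1)*(-4) = 6*(-4) = -24)
(6 + 1*3)*(n(2, z(6)) + w) = (6 + 1*3)*(0 - 24) = (6 + 3)*(-24) = 9*(-24) = -216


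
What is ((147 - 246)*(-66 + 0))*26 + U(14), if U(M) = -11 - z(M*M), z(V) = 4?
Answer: 169869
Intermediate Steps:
U(M) = -15 (U(M) = -11 - 1*4 = -11 - 4 = -15)
((147 - 246)*(-66 + 0))*26 + U(14) = ((147 - 246)*(-66 + 0))*26 - 15 = -99*(-66)*26 - 15 = 6534*26 - 15 = 169884 - 15 = 169869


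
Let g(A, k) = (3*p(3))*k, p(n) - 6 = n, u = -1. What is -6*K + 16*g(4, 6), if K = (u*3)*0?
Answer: 2592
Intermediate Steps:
p(n) = 6 + n
g(A, k) = 27*k (g(A, k) = (3*(6 + 3))*k = (3*9)*k = 27*k)
K = 0 (K = -1*3*0 = -3*0 = 0)
-6*K + 16*g(4, 6) = -6*0 + 16*(27*6) = 0 + 16*162 = 0 + 2592 = 2592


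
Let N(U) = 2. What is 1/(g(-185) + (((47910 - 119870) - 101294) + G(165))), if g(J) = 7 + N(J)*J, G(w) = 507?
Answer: -1/173110 ≈ -5.7767e-6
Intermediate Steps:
g(J) = 7 + 2*J
1/(g(-185) + (((47910 - 119870) - 101294) + G(165))) = 1/((7 + 2*(-185)) + (((47910 - 119870) - 101294) + 507)) = 1/((7 - 370) + ((-71960 - 101294) + 507)) = 1/(-363 + (-173254 + 507)) = 1/(-363 - 172747) = 1/(-173110) = -1/173110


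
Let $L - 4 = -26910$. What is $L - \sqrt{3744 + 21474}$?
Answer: $-26906 - 3 \sqrt{2802} \approx -27065.0$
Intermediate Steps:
$L = -26906$ ($L = 4 - 26910 = -26906$)
$L - \sqrt{3744 + 21474} = -26906 - \sqrt{3744 + 21474} = -26906 - \sqrt{25218} = -26906 - 3 \sqrt{2802}$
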